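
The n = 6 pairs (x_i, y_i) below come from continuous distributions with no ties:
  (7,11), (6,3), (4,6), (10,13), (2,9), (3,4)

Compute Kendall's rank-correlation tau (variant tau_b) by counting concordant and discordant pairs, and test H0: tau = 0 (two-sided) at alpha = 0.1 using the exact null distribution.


Step 1: Enumerate the 15 unordered pairs (i,j) with i<j and classify each by sign(x_j-x_i) * sign(y_j-y_i).
  (1,2):dx=-1,dy=-8->C; (1,3):dx=-3,dy=-5->C; (1,4):dx=+3,dy=+2->C; (1,5):dx=-5,dy=-2->C
  (1,6):dx=-4,dy=-7->C; (2,3):dx=-2,dy=+3->D; (2,4):dx=+4,dy=+10->C; (2,5):dx=-4,dy=+6->D
  (2,6):dx=-3,dy=+1->D; (3,4):dx=+6,dy=+7->C; (3,5):dx=-2,dy=+3->D; (3,6):dx=-1,dy=-2->C
  (4,5):dx=-8,dy=-4->C; (4,6):dx=-7,dy=-9->C; (5,6):dx=+1,dy=-5->D
Step 2: C = 10, D = 5, total pairs = 15.
Step 3: tau = (C - D)/(n(n-1)/2) = (10 - 5)/15 = 0.333333.
Step 4: Exact two-sided p-value (enumerate n! = 720 permutations of y under H0): p = 0.469444.
Step 5: alpha = 0.1. fail to reject H0.

tau_b = 0.3333 (C=10, D=5), p = 0.469444, fail to reject H0.


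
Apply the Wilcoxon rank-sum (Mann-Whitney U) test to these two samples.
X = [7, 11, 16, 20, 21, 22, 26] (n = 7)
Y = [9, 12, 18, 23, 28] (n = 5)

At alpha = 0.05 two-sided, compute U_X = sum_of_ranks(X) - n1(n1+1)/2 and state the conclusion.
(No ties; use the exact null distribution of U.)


Step 1: Combine and sort all 12 observations; assign midranks.
sorted (value, group): (7,X), (9,Y), (11,X), (12,Y), (16,X), (18,Y), (20,X), (21,X), (22,X), (23,Y), (26,X), (28,Y)
ranks: 7->1, 9->2, 11->3, 12->4, 16->5, 18->6, 20->7, 21->8, 22->9, 23->10, 26->11, 28->12
Step 2: Rank sum for X: R1 = 1 + 3 + 5 + 7 + 8 + 9 + 11 = 44.
Step 3: U_X = R1 - n1(n1+1)/2 = 44 - 7*8/2 = 44 - 28 = 16.
       U_Y = n1*n2 - U_X = 35 - 16 = 19.
Step 4: No ties, so the exact null distribution of U (based on enumerating the C(12,7) = 792 equally likely rank assignments) gives the two-sided p-value.
Step 5: p-value = 0.876263; compare to alpha = 0.05. fail to reject H0.

U_X = 16, p = 0.876263, fail to reject H0 at alpha = 0.05.


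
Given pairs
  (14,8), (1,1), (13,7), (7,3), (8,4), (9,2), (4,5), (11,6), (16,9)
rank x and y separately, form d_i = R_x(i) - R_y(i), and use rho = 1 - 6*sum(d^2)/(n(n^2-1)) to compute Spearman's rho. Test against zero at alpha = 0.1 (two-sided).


Step 1: Rank x and y separately (midranks; no ties here).
rank(x): 14->8, 1->1, 13->7, 7->3, 8->4, 9->5, 4->2, 11->6, 16->9
rank(y): 8->8, 1->1, 7->7, 3->3, 4->4, 2->2, 5->5, 6->6, 9->9
Step 2: d_i = R_x(i) - R_y(i); compute d_i^2.
  (8-8)^2=0, (1-1)^2=0, (7-7)^2=0, (3-3)^2=0, (4-4)^2=0, (5-2)^2=9, (2-5)^2=9, (6-6)^2=0, (9-9)^2=0
sum(d^2) = 18.
Step 3: rho = 1 - 6*18 / (9*(9^2 - 1)) = 1 - 108/720 = 0.850000.
Step 4: Under H0, t = rho * sqrt((n-2)/(1-rho^2)) = 4.2691 ~ t(7).
Step 5: Two-sided p-value from the t-distribution with 7 df = 0.003705.
Step 6: alpha = 0.1. reject H0.

rho = 0.8500, p = 0.003705, reject H0 at alpha = 0.1.


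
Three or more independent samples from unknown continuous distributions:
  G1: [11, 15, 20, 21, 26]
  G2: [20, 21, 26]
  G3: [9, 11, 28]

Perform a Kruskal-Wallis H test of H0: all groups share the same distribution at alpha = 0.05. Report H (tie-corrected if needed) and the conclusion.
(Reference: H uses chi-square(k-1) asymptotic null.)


Step 1: Combine all N = 11 observations and assign midranks.
sorted (value, group, rank): (9,G3,1), (11,G1,2.5), (11,G3,2.5), (15,G1,4), (20,G1,5.5), (20,G2,5.5), (21,G1,7.5), (21,G2,7.5), (26,G1,9.5), (26,G2,9.5), (28,G3,11)
Step 2: Sum ranks within each group.
R_1 = 29 (n_1 = 5)
R_2 = 22.5 (n_2 = 3)
R_3 = 14.5 (n_3 = 3)
Step 3: H = 12/(N(N+1)) * sum(R_i^2/n_i) - 3(N+1)
     = 12/(11*12) * (29^2/5 + 22.5^2/3 + 14.5^2/3) - 3*12
     = 0.090909 * 407.033 - 36
     = 1.003030.
Step 4: Ties present; correction factor C = 1 - 24/(11^3 - 11) = 0.981818. Corrected H = 1.003030 / 0.981818 = 1.021605.
Step 5: Under H0, H ~ chi^2(2); p-value = 0.600014.
Step 6: alpha = 0.05. fail to reject H0.

H = 1.0216, df = 2, p = 0.600014, fail to reject H0.


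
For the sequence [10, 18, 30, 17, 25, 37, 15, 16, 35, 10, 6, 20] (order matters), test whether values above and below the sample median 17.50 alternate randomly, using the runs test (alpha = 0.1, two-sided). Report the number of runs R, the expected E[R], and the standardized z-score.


Step 1: Compute median = 17.50; label A = above, B = below.
Labels in order: BAABAABBABBA  (n_A = 6, n_B = 6)
Step 2: Count runs R = 8.
Step 3: Under H0 (random ordering), E[R] = 2*n_A*n_B/(n_A+n_B) + 1 = 2*6*6/12 + 1 = 7.0000.
        Var[R] = 2*n_A*n_B*(2*n_A*n_B - n_A - n_B) / ((n_A+n_B)^2 * (n_A+n_B-1)) = 4320/1584 = 2.7273.
        SD[R] = 1.6514.
Step 4: Continuity-corrected z = (R - 0.5 - E[R]) / SD[R] = (8 - 0.5 - 7.0000) / 1.6514 = 0.3028.
Step 5: Two-sided p-value via normal approximation = 2*(1 - Phi(|z|)) = 0.762069.
Step 6: alpha = 0.1. fail to reject H0.

R = 8, z = 0.3028, p = 0.762069, fail to reject H0.


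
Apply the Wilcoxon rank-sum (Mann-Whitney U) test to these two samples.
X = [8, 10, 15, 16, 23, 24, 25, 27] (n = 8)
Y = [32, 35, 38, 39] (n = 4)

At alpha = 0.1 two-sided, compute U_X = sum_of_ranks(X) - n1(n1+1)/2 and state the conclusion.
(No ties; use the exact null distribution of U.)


Step 1: Combine and sort all 12 observations; assign midranks.
sorted (value, group): (8,X), (10,X), (15,X), (16,X), (23,X), (24,X), (25,X), (27,X), (32,Y), (35,Y), (38,Y), (39,Y)
ranks: 8->1, 10->2, 15->3, 16->4, 23->5, 24->6, 25->7, 27->8, 32->9, 35->10, 38->11, 39->12
Step 2: Rank sum for X: R1 = 1 + 2 + 3 + 4 + 5 + 6 + 7 + 8 = 36.
Step 3: U_X = R1 - n1(n1+1)/2 = 36 - 8*9/2 = 36 - 36 = 0.
       U_Y = n1*n2 - U_X = 32 - 0 = 32.
Step 4: No ties, so the exact null distribution of U (based on enumerating the C(12,8) = 495 equally likely rank assignments) gives the two-sided p-value.
Step 5: p-value = 0.004040; compare to alpha = 0.1. reject H0.

U_X = 0, p = 0.004040, reject H0 at alpha = 0.1.


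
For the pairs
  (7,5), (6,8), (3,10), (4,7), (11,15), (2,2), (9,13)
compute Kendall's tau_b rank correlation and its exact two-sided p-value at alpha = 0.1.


Step 1: Enumerate the 21 unordered pairs (i,j) with i<j and classify each by sign(x_j-x_i) * sign(y_j-y_i).
  (1,2):dx=-1,dy=+3->D; (1,3):dx=-4,dy=+5->D; (1,4):dx=-3,dy=+2->D; (1,5):dx=+4,dy=+10->C
  (1,6):dx=-5,dy=-3->C; (1,7):dx=+2,dy=+8->C; (2,3):dx=-3,dy=+2->D; (2,4):dx=-2,dy=-1->C
  (2,5):dx=+5,dy=+7->C; (2,6):dx=-4,dy=-6->C; (2,7):dx=+3,dy=+5->C; (3,4):dx=+1,dy=-3->D
  (3,5):dx=+8,dy=+5->C; (3,6):dx=-1,dy=-8->C; (3,7):dx=+6,dy=+3->C; (4,5):dx=+7,dy=+8->C
  (4,6):dx=-2,dy=-5->C; (4,7):dx=+5,dy=+6->C; (5,6):dx=-9,dy=-13->C; (5,7):dx=-2,dy=-2->C
  (6,7):dx=+7,dy=+11->C
Step 2: C = 16, D = 5, total pairs = 21.
Step 3: tau = (C - D)/(n(n-1)/2) = (16 - 5)/21 = 0.523810.
Step 4: Exact two-sided p-value (enumerate n! = 5040 permutations of y under H0): p = 0.136111.
Step 5: alpha = 0.1. fail to reject H0.

tau_b = 0.5238 (C=16, D=5), p = 0.136111, fail to reject H0.


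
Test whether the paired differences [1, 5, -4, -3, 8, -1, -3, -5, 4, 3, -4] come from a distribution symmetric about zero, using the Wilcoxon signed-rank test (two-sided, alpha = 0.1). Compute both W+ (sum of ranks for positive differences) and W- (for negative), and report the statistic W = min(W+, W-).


Step 1: Drop any zero differences (none here) and take |d_i|.
|d| = [1, 5, 4, 3, 8, 1, 3, 5, 4, 3, 4]
Step 2: Midrank |d_i| (ties get averaged ranks).
ranks: |1|->1.5, |5|->9.5, |4|->7, |3|->4, |8|->11, |1|->1.5, |3|->4, |5|->9.5, |4|->7, |3|->4, |4|->7
Step 3: Attach original signs; sum ranks with positive sign and with negative sign.
W+ = 1.5 + 9.5 + 11 + 7 + 4 = 33
W- = 7 + 4 + 1.5 + 4 + 9.5 + 7 = 33
(Check: W+ + W- = 66 should equal n(n+1)/2 = 66.)
Step 4: Test statistic W = min(W+, W-) = 33.
Step 5: Ties in |d|, so use the tie-corrected normal approximation.
        E[W] = n(n+1)/4 = 11*12/4 = 33.
        Tie groups: |d|=1 (t=2), |d|=3 (t=3), |d|=4 (t=3), |d|=5 (t=2); sum(t^3 - t) = 60.
        Var[W] = n(n+1)(2n+1)/24 - sum(t^3-t)/48 = 3036/24 - 60/48 = 125.25.
        z = (W - E[W]) / sqrt(Var[W]) = (33 - 33) / 11.1915 = 0.0000.
        Two-sided p = 2*Phi(z) = 1.000000.
Step 6: alpha = 0.1. fail to reject H0.

W+ = 33, W- = 33, W = min = 33, p = 1.000000, fail to reject H0.


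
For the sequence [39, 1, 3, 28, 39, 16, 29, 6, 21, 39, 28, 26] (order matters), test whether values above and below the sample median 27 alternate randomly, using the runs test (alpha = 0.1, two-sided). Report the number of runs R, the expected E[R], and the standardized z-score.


Step 1: Compute median = 27; label A = above, B = below.
Labels in order: ABBAABABBAAB  (n_A = 6, n_B = 6)
Step 2: Count runs R = 8.
Step 3: Under H0 (random ordering), E[R] = 2*n_A*n_B/(n_A+n_B) + 1 = 2*6*6/12 + 1 = 7.0000.
        Var[R] = 2*n_A*n_B*(2*n_A*n_B - n_A - n_B) / ((n_A+n_B)^2 * (n_A+n_B-1)) = 4320/1584 = 2.7273.
        SD[R] = 1.6514.
Step 4: Continuity-corrected z = (R - 0.5 - E[R]) / SD[R] = (8 - 0.5 - 7.0000) / 1.6514 = 0.3028.
Step 5: Two-sided p-value via normal approximation = 2*(1 - Phi(|z|)) = 0.762069.
Step 6: alpha = 0.1. fail to reject H0.

R = 8, z = 0.3028, p = 0.762069, fail to reject H0.


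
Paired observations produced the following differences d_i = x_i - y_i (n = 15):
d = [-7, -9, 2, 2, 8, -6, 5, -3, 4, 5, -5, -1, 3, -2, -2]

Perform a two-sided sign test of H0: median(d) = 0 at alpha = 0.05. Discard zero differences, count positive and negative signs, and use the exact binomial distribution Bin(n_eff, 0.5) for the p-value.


Step 1: Discard zero differences. Original n = 15; n_eff = number of nonzero differences = 15.
Nonzero differences (with sign): -7, -9, +2, +2, +8, -6, +5, -3, +4, +5, -5, -1, +3, -2, -2
Step 2: Count signs: positive = 7, negative = 8.
Step 3: Under H0: P(positive) = 0.5, so the number of positives S ~ Bin(15, 0.5).
Step 4: Two-sided exact p-value = sum of Bin(15,0.5) probabilities at or below the observed probability = 1.000000.
Step 5: alpha = 0.05. fail to reject H0.

n_eff = 15, pos = 7, neg = 8, p = 1.000000, fail to reject H0.


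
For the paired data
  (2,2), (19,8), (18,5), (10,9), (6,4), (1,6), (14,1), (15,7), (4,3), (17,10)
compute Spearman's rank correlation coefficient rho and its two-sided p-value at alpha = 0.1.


Step 1: Rank x and y separately (midranks; no ties here).
rank(x): 2->2, 19->10, 18->9, 10->5, 6->4, 1->1, 14->6, 15->7, 4->3, 17->8
rank(y): 2->2, 8->8, 5->5, 9->9, 4->4, 6->6, 1->1, 7->7, 3->3, 10->10
Step 2: d_i = R_x(i) - R_y(i); compute d_i^2.
  (2-2)^2=0, (10-8)^2=4, (9-5)^2=16, (5-9)^2=16, (4-4)^2=0, (1-6)^2=25, (6-1)^2=25, (7-7)^2=0, (3-3)^2=0, (8-10)^2=4
sum(d^2) = 90.
Step 3: rho = 1 - 6*90 / (10*(10^2 - 1)) = 1 - 540/990 = 0.454545.
Step 4: Under H0, t = rho * sqrt((n-2)/(1-rho^2)) = 1.4434 ~ t(8).
Step 5: Two-sided p-value from the t-distribution with 8 df = 0.186905.
Step 6: alpha = 0.1. fail to reject H0.

rho = 0.4545, p = 0.186905, fail to reject H0 at alpha = 0.1.


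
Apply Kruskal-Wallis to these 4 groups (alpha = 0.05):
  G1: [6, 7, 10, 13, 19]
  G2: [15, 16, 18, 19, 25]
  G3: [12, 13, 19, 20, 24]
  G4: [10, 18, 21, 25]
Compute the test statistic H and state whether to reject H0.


Step 1: Combine all N = 19 observations and assign midranks.
sorted (value, group, rank): (6,G1,1), (7,G1,2), (10,G1,3.5), (10,G4,3.5), (12,G3,5), (13,G1,6.5), (13,G3,6.5), (15,G2,8), (16,G2,9), (18,G2,10.5), (18,G4,10.5), (19,G1,13), (19,G2,13), (19,G3,13), (20,G3,15), (21,G4,16), (24,G3,17), (25,G2,18.5), (25,G4,18.5)
Step 2: Sum ranks within each group.
R_1 = 26 (n_1 = 5)
R_2 = 59 (n_2 = 5)
R_3 = 56.5 (n_3 = 5)
R_4 = 48.5 (n_4 = 4)
Step 3: H = 12/(N(N+1)) * sum(R_i^2/n_i) - 3(N+1)
     = 12/(19*20) * (26^2/5 + 59^2/5 + 56.5^2/5 + 48.5^2/4) - 3*20
     = 0.031579 * 2057.91 - 60
     = 4.986711.
Step 4: Ties present; correction factor C = 1 - 48/(19^3 - 19) = 0.992982. Corrected H = 4.986711 / 0.992982 = 5.021952.
Step 5: Under H0, H ~ chi^2(3); p-value = 0.170197.
Step 6: alpha = 0.05. fail to reject H0.

H = 5.0220, df = 3, p = 0.170197, fail to reject H0.


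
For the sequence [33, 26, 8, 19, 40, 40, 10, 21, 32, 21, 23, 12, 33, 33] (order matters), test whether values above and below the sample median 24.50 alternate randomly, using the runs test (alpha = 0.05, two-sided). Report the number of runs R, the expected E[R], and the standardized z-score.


Step 1: Compute median = 24.50; label A = above, B = below.
Labels in order: AABBAABBABBBAA  (n_A = 7, n_B = 7)
Step 2: Count runs R = 7.
Step 3: Under H0 (random ordering), E[R] = 2*n_A*n_B/(n_A+n_B) + 1 = 2*7*7/14 + 1 = 8.0000.
        Var[R] = 2*n_A*n_B*(2*n_A*n_B - n_A - n_B) / ((n_A+n_B)^2 * (n_A+n_B-1)) = 8232/2548 = 3.2308.
        SD[R] = 1.7974.
Step 4: Continuity-corrected z = (R + 0.5 - E[R]) / SD[R] = (7 + 0.5 - 8.0000) / 1.7974 = -0.2782.
Step 5: Two-sided p-value via normal approximation = 2*(1 - Phi(|z|)) = 0.780879.
Step 6: alpha = 0.05. fail to reject H0.

R = 7, z = -0.2782, p = 0.780879, fail to reject H0.


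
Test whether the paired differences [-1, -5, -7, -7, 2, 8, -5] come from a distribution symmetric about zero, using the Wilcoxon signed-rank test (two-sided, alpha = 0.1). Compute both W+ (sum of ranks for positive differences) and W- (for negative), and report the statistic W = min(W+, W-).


Step 1: Drop any zero differences (none here) and take |d_i|.
|d| = [1, 5, 7, 7, 2, 8, 5]
Step 2: Midrank |d_i| (ties get averaged ranks).
ranks: |1|->1, |5|->3.5, |7|->5.5, |7|->5.5, |2|->2, |8|->7, |5|->3.5
Step 3: Attach original signs; sum ranks with positive sign and with negative sign.
W+ = 2 + 7 = 9
W- = 1 + 3.5 + 5.5 + 5.5 + 3.5 = 19
(Check: W+ + W- = 28 should equal n(n+1)/2 = 28.)
Step 4: Test statistic W = min(W+, W-) = 9.
Step 5: Ties in |d|, so use the tie-corrected normal approximation.
        E[W] = n(n+1)/4 = 7*8/4 = 14.
        Tie groups: |d|=5 (t=2), |d|=7 (t=2); sum(t^3 - t) = 12.
        Var[W] = n(n+1)(2n+1)/24 - sum(t^3-t)/48 = 840/24 - 12/48 = 34.75.
        z = (W - E[W]) / sqrt(Var[W]) = (9 - 14) / 5.8949 = -0.8482.
        Two-sided p = 2*Phi(z) = 0.396333.
Step 6: alpha = 0.1. fail to reject H0.

W+ = 9, W- = 19, W = min = 9, p = 0.396333, fail to reject H0.


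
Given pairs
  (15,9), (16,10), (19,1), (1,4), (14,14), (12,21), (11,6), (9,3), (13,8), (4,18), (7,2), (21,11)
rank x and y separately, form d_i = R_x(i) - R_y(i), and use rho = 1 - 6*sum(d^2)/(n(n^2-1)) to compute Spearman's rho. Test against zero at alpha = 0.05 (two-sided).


Step 1: Rank x and y separately (midranks; no ties here).
rank(x): 15->9, 16->10, 19->11, 1->1, 14->8, 12->6, 11->5, 9->4, 13->7, 4->2, 7->3, 21->12
rank(y): 9->7, 10->8, 1->1, 4->4, 14->10, 21->12, 6->5, 3->3, 8->6, 18->11, 2->2, 11->9
Step 2: d_i = R_x(i) - R_y(i); compute d_i^2.
  (9-7)^2=4, (10-8)^2=4, (11-1)^2=100, (1-4)^2=9, (8-10)^2=4, (6-12)^2=36, (5-5)^2=0, (4-3)^2=1, (7-6)^2=1, (2-11)^2=81, (3-2)^2=1, (12-9)^2=9
sum(d^2) = 250.
Step 3: rho = 1 - 6*250 / (12*(12^2 - 1)) = 1 - 1500/1716 = 0.125874.
Step 4: Under H0, t = rho * sqrt((n-2)/(1-rho^2)) = 0.4012 ~ t(10).
Step 5: Two-sided p-value from the t-distribution with 10 df = 0.696683.
Step 6: alpha = 0.05. fail to reject H0.

rho = 0.1259, p = 0.696683, fail to reject H0 at alpha = 0.05.


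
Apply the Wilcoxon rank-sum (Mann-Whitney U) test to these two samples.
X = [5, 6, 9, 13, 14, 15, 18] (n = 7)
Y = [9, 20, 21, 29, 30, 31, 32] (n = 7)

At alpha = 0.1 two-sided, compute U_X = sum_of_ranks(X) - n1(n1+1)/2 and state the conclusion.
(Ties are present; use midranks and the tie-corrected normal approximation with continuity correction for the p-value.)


Step 1: Combine and sort all 14 observations; assign midranks.
sorted (value, group): (5,X), (6,X), (9,X), (9,Y), (13,X), (14,X), (15,X), (18,X), (20,Y), (21,Y), (29,Y), (30,Y), (31,Y), (32,Y)
ranks: 5->1, 6->2, 9->3.5, 9->3.5, 13->5, 14->6, 15->7, 18->8, 20->9, 21->10, 29->11, 30->12, 31->13, 32->14
Step 2: Rank sum for X: R1 = 1 + 2 + 3.5 + 5 + 6 + 7 + 8 = 32.5.
Step 3: U_X = R1 - n1(n1+1)/2 = 32.5 - 7*8/2 = 32.5 - 28 = 4.5.
       U_Y = n1*n2 - U_X = 49 - 4.5 = 44.5.
Step 4: Ties are present, so use the tie-corrected normal approximation (with continuity correction) for the p-value.
Step 5: p-value = 0.012618; compare to alpha = 0.1. reject H0.

U_X = 4.5, p = 0.012618, reject H0 at alpha = 0.1.


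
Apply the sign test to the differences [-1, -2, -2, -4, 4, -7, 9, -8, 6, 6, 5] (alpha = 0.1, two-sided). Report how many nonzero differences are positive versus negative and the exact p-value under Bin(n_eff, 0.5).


Step 1: Discard zero differences. Original n = 11; n_eff = number of nonzero differences = 11.
Nonzero differences (with sign): -1, -2, -2, -4, +4, -7, +9, -8, +6, +6, +5
Step 2: Count signs: positive = 5, negative = 6.
Step 3: Under H0: P(positive) = 0.5, so the number of positives S ~ Bin(11, 0.5).
Step 4: Two-sided exact p-value = sum of Bin(11,0.5) probabilities at or below the observed probability = 1.000000.
Step 5: alpha = 0.1. fail to reject H0.

n_eff = 11, pos = 5, neg = 6, p = 1.000000, fail to reject H0.


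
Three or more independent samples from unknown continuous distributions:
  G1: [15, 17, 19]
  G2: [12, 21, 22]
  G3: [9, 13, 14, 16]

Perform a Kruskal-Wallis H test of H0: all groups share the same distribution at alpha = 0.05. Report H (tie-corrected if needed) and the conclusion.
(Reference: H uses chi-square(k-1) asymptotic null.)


Step 1: Combine all N = 10 observations and assign midranks.
sorted (value, group, rank): (9,G3,1), (12,G2,2), (13,G3,3), (14,G3,4), (15,G1,5), (16,G3,6), (17,G1,7), (19,G1,8), (21,G2,9), (22,G2,10)
Step 2: Sum ranks within each group.
R_1 = 20 (n_1 = 3)
R_2 = 21 (n_2 = 3)
R_3 = 14 (n_3 = 4)
Step 3: H = 12/(N(N+1)) * sum(R_i^2/n_i) - 3(N+1)
     = 12/(10*11) * (20^2/3 + 21^2/3 + 14^2/4) - 3*11
     = 0.109091 * 329.333 - 33
     = 2.927273.
Step 4: No ties, so H is used without correction.
Step 5: Under H0, H ~ chi^2(2); p-value = 0.231393.
Step 6: alpha = 0.05. fail to reject H0.

H = 2.9273, df = 2, p = 0.231393, fail to reject H0.


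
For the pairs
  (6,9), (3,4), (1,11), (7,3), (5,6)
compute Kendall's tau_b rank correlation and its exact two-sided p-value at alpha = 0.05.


Step 1: Enumerate the 10 unordered pairs (i,j) with i<j and classify each by sign(x_j-x_i) * sign(y_j-y_i).
  (1,2):dx=-3,dy=-5->C; (1,3):dx=-5,dy=+2->D; (1,4):dx=+1,dy=-6->D; (1,5):dx=-1,dy=-3->C
  (2,3):dx=-2,dy=+7->D; (2,4):dx=+4,dy=-1->D; (2,5):dx=+2,dy=+2->C; (3,4):dx=+6,dy=-8->D
  (3,5):dx=+4,dy=-5->D; (4,5):dx=-2,dy=+3->D
Step 2: C = 3, D = 7, total pairs = 10.
Step 3: tau = (C - D)/(n(n-1)/2) = (3 - 7)/10 = -0.400000.
Step 4: Exact two-sided p-value (enumerate n! = 120 permutations of y under H0): p = 0.483333.
Step 5: alpha = 0.05. fail to reject H0.

tau_b = -0.4000 (C=3, D=7), p = 0.483333, fail to reject H0.


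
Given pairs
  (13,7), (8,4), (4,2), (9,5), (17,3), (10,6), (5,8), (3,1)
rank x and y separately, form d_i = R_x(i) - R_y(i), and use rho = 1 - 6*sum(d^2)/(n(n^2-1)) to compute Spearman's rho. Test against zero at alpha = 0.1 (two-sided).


Step 1: Rank x and y separately (midranks; no ties here).
rank(x): 13->7, 8->4, 4->2, 9->5, 17->8, 10->6, 5->3, 3->1
rank(y): 7->7, 4->4, 2->2, 5->5, 3->3, 6->6, 8->8, 1->1
Step 2: d_i = R_x(i) - R_y(i); compute d_i^2.
  (7-7)^2=0, (4-4)^2=0, (2-2)^2=0, (5-5)^2=0, (8-3)^2=25, (6-6)^2=0, (3-8)^2=25, (1-1)^2=0
sum(d^2) = 50.
Step 3: rho = 1 - 6*50 / (8*(8^2 - 1)) = 1 - 300/504 = 0.404762.
Step 4: Under H0, t = rho * sqrt((n-2)/(1-rho^2)) = 1.0842 ~ t(6).
Step 5: Two-sided p-value from the t-distribution with 6 df = 0.319889.
Step 6: alpha = 0.1. fail to reject H0.

rho = 0.4048, p = 0.319889, fail to reject H0 at alpha = 0.1.


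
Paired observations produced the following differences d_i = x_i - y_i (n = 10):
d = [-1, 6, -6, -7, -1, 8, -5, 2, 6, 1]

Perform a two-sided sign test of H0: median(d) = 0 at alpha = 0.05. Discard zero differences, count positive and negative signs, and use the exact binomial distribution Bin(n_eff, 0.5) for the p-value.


Step 1: Discard zero differences. Original n = 10; n_eff = number of nonzero differences = 10.
Nonzero differences (with sign): -1, +6, -6, -7, -1, +8, -5, +2, +6, +1
Step 2: Count signs: positive = 5, negative = 5.
Step 3: Under H0: P(positive) = 0.5, so the number of positives S ~ Bin(10, 0.5).
Step 4: Two-sided exact p-value = sum of Bin(10,0.5) probabilities at or below the observed probability = 1.000000.
Step 5: alpha = 0.05. fail to reject H0.

n_eff = 10, pos = 5, neg = 5, p = 1.000000, fail to reject H0.


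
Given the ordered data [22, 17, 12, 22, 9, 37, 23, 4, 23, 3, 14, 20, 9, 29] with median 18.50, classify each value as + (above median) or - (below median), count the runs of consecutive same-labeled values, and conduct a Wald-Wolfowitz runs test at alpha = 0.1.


Step 1: Compute median = 18.50; label A = above, B = below.
Labels in order: ABBABAABABBABA  (n_A = 7, n_B = 7)
Step 2: Count runs R = 11.
Step 3: Under H0 (random ordering), E[R] = 2*n_A*n_B/(n_A+n_B) + 1 = 2*7*7/14 + 1 = 8.0000.
        Var[R] = 2*n_A*n_B*(2*n_A*n_B - n_A - n_B) / ((n_A+n_B)^2 * (n_A+n_B-1)) = 8232/2548 = 3.2308.
        SD[R] = 1.7974.
Step 4: Continuity-corrected z = (R - 0.5 - E[R]) / SD[R] = (11 - 0.5 - 8.0000) / 1.7974 = 1.3909.
Step 5: Two-sided p-value via normal approximation = 2*(1 - Phi(|z|)) = 0.164264.
Step 6: alpha = 0.1. fail to reject H0.

R = 11, z = 1.3909, p = 0.164264, fail to reject H0.


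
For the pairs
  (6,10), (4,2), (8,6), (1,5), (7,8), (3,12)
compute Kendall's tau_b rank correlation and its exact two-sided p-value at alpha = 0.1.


Step 1: Enumerate the 15 unordered pairs (i,j) with i<j and classify each by sign(x_j-x_i) * sign(y_j-y_i).
  (1,2):dx=-2,dy=-8->C; (1,3):dx=+2,dy=-4->D; (1,4):dx=-5,dy=-5->C; (1,5):dx=+1,dy=-2->D
  (1,6):dx=-3,dy=+2->D; (2,3):dx=+4,dy=+4->C; (2,4):dx=-3,dy=+3->D; (2,5):dx=+3,dy=+6->C
  (2,6):dx=-1,dy=+10->D; (3,4):dx=-7,dy=-1->C; (3,5):dx=-1,dy=+2->D; (3,6):dx=-5,dy=+6->D
  (4,5):dx=+6,dy=+3->C; (4,6):dx=+2,dy=+7->C; (5,6):dx=-4,dy=+4->D
Step 2: C = 7, D = 8, total pairs = 15.
Step 3: tau = (C - D)/(n(n-1)/2) = (7 - 8)/15 = -0.066667.
Step 4: Exact two-sided p-value (enumerate n! = 720 permutations of y under H0): p = 1.000000.
Step 5: alpha = 0.1. fail to reject H0.

tau_b = -0.0667 (C=7, D=8), p = 1.000000, fail to reject H0.


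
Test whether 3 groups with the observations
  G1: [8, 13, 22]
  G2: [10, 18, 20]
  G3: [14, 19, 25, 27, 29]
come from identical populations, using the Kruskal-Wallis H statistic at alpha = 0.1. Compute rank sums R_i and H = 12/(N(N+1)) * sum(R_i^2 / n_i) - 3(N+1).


Step 1: Combine all N = 11 observations and assign midranks.
sorted (value, group, rank): (8,G1,1), (10,G2,2), (13,G1,3), (14,G3,4), (18,G2,5), (19,G3,6), (20,G2,7), (22,G1,8), (25,G3,9), (27,G3,10), (29,G3,11)
Step 2: Sum ranks within each group.
R_1 = 12 (n_1 = 3)
R_2 = 14 (n_2 = 3)
R_3 = 40 (n_3 = 5)
Step 3: H = 12/(N(N+1)) * sum(R_i^2/n_i) - 3(N+1)
     = 12/(11*12) * (12^2/3 + 14^2/3 + 40^2/5) - 3*12
     = 0.090909 * 433.333 - 36
     = 3.393939.
Step 4: No ties, so H is used without correction.
Step 5: Under H0, H ~ chi^2(2); p-value = 0.183238.
Step 6: alpha = 0.1. fail to reject H0.

H = 3.3939, df = 2, p = 0.183238, fail to reject H0.


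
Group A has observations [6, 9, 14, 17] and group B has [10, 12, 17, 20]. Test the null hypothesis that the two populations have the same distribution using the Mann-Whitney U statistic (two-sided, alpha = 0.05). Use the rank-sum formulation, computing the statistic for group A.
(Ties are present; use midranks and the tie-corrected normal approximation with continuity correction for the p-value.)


Step 1: Combine and sort all 8 observations; assign midranks.
sorted (value, group): (6,X), (9,X), (10,Y), (12,Y), (14,X), (17,X), (17,Y), (20,Y)
ranks: 6->1, 9->2, 10->3, 12->4, 14->5, 17->6.5, 17->6.5, 20->8
Step 2: Rank sum for X: R1 = 1 + 2 + 5 + 6.5 = 14.5.
Step 3: U_X = R1 - n1(n1+1)/2 = 14.5 - 4*5/2 = 14.5 - 10 = 4.5.
       U_Y = n1*n2 - U_X = 16 - 4.5 = 11.5.
Step 4: Ties are present, so use the tie-corrected normal approximation (with continuity correction) for the p-value.
Step 5: p-value = 0.383630; compare to alpha = 0.05. fail to reject H0.

U_X = 4.5, p = 0.383630, fail to reject H0 at alpha = 0.05.


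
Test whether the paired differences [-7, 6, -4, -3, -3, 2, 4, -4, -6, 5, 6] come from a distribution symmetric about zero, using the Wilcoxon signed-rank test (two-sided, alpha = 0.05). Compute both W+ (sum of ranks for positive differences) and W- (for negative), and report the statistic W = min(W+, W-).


Step 1: Drop any zero differences (none here) and take |d_i|.
|d| = [7, 6, 4, 3, 3, 2, 4, 4, 6, 5, 6]
Step 2: Midrank |d_i| (ties get averaged ranks).
ranks: |7|->11, |6|->9, |4|->5, |3|->2.5, |3|->2.5, |2|->1, |4|->5, |4|->5, |6|->9, |5|->7, |6|->9
Step 3: Attach original signs; sum ranks with positive sign and with negative sign.
W+ = 9 + 1 + 5 + 7 + 9 = 31
W- = 11 + 5 + 2.5 + 2.5 + 5 + 9 = 35
(Check: W+ + W- = 66 should equal n(n+1)/2 = 66.)
Step 4: Test statistic W = min(W+, W-) = 31.
Step 5: Ties in |d|, so use the tie-corrected normal approximation.
        E[W] = n(n+1)/4 = 11*12/4 = 33.
        Tie groups: |d|=3 (t=2), |d|=4 (t=3), |d|=6 (t=3); sum(t^3 - t) = 54.
        Var[W] = n(n+1)(2n+1)/24 - sum(t^3-t)/48 = 3036/24 - 54/48 = 125.375.
        z = (W - E[W]) / sqrt(Var[W]) = (31 - 33) / 11.1971 = -0.1786.
        Two-sided p = 2*Phi(z) = 0.858238.
Step 6: alpha = 0.05. fail to reject H0.

W+ = 31, W- = 35, W = min = 31, p = 0.858238, fail to reject H0.


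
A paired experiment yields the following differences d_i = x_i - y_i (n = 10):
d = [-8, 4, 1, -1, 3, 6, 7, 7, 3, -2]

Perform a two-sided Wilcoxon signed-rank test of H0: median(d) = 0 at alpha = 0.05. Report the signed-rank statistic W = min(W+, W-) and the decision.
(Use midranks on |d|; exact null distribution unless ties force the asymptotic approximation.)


Step 1: Drop any zero differences (none here) and take |d_i|.
|d| = [8, 4, 1, 1, 3, 6, 7, 7, 3, 2]
Step 2: Midrank |d_i| (ties get averaged ranks).
ranks: |8|->10, |4|->6, |1|->1.5, |1|->1.5, |3|->4.5, |6|->7, |7|->8.5, |7|->8.5, |3|->4.5, |2|->3
Step 3: Attach original signs; sum ranks with positive sign and with negative sign.
W+ = 6 + 1.5 + 4.5 + 7 + 8.5 + 8.5 + 4.5 = 40.5
W- = 10 + 1.5 + 3 = 14.5
(Check: W+ + W- = 55 should equal n(n+1)/2 = 55.)
Step 4: Test statistic W = min(W+, W-) = 14.5.
Step 5: Ties in |d|, so use the tie-corrected normal approximation.
        E[W] = n(n+1)/4 = 10*11/4 = 27.5.
        Tie groups: |d|=1 (t=2), |d|=3 (t=2), |d|=7 (t=2); sum(t^3 - t) = 18.
        Var[W] = n(n+1)(2n+1)/24 - sum(t^3-t)/48 = 2310/24 - 18/48 = 95.875.
        z = (W - E[W]) / sqrt(Var[W]) = (14.5 - 27.5) / 9.7916 = -1.3277.
        Two-sided p = 2*Phi(z) = 0.184287.
Step 6: alpha = 0.05. fail to reject H0.

W+ = 40.5, W- = 14.5, W = min = 14.5, p = 0.184287, fail to reject H0.


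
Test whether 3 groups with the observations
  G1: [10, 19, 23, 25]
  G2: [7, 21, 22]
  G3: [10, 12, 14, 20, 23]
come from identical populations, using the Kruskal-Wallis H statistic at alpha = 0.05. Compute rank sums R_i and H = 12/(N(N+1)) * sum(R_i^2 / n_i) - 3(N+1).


Step 1: Combine all N = 12 observations and assign midranks.
sorted (value, group, rank): (7,G2,1), (10,G1,2.5), (10,G3,2.5), (12,G3,4), (14,G3,5), (19,G1,6), (20,G3,7), (21,G2,8), (22,G2,9), (23,G1,10.5), (23,G3,10.5), (25,G1,12)
Step 2: Sum ranks within each group.
R_1 = 31 (n_1 = 4)
R_2 = 18 (n_2 = 3)
R_3 = 29 (n_3 = 5)
Step 3: H = 12/(N(N+1)) * sum(R_i^2/n_i) - 3(N+1)
     = 12/(12*13) * (31^2/4 + 18^2/3 + 29^2/5) - 3*13
     = 0.076923 * 516.45 - 39
     = 0.726923.
Step 4: Ties present; correction factor C = 1 - 12/(12^3 - 12) = 0.993007. Corrected H = 0.726923 / 0.993007 = 0.732042.
Step 5: Under H0, H ~ chi^2(2); p-value = 0.693488.
Step 6: alpha = 0.05. fail to reject H0.

H = 0.7320, df = 2, p = 0.693488, fail to reject H0.


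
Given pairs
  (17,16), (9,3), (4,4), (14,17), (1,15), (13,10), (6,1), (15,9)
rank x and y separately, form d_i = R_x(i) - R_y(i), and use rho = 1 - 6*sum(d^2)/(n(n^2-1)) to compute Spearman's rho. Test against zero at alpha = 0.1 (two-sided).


Step 1: Rank x and y separately (midranks; no ties here).
rank(x): 17->8, 9->4, 4->2, 14->6, 1->1, 13->5, 6->3, 15->7
rank(y): 16->7, 3->2, 4->3, 17->8, 15->6, 10->5, 1->1, 9->4
Step 2: d_i = R_x(i) - R_y(i); compute d_i^2.
  (8-7)^2=1, (4-2)^2=4, (2-3)^2=1, (6-8)^2=4, (1-6)^2=25, (5-5)^2=0, (3-1)^2=4, (7-4)^2=9
sum(d^2) = 48.
Step 3: rho = 1 - 6*48 / (8*(8^2 - 1)) = 1 - 288/504 = 0.428571.
Step 4: Under H0, t = rho * sqrt((n-2)/(1-rho^2)) = 1.1619 ~ t(6).
Step 5: Two-sided p-value from the t-distribution with 6 df = 0.289403.
Step 6: alpha = 0.1. fail to reject H0.

rho = 0.4286, p = 0.289403, fail to reject H0 at alpha = 0.1.


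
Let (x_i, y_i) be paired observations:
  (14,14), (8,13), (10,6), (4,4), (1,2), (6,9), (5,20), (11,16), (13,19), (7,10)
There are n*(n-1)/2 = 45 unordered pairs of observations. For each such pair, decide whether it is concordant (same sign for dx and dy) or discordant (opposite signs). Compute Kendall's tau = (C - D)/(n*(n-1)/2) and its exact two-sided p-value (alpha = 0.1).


Step 1: Enumerate the 45 unordered pairs (i,j) with i<j and classify each by sign(x_j-x_i) * sign(y_j-y_i).
  (1,2):dx=-6,dy=-1->C; (1,3):dx=-4,dy=-8->C; (1,4):dx=-10,dy=-10->C; (1,5):dx=-13,dy=-12->C
  (1,6):dx=-8,dy=-5->C; (1,7):dx=-9,dy=+6->D; (1,8):dx=-3,dy=+2->D; (1,9):dx=-1,dy=+5->D
  (1,10):dx=-7,dy=-4->C; (2,3):dx=+2,dy=-7->D; (2,4):dx=-4,dy=-9->C; (2,5):dx=-7,dy=-11->C
  (2,6):dx=-2,dy=-4->C; (2,7):dx=-3,dy=+7->D; (2,8):dx=+3,dy=+3->C; (2,9):dx=+5,dy=+6->C
  (2,10):dx=-1,dy=-3->C; (3,4):dx=-6,dy=-2->C; (3,5):dx=-9,dy=-4->C; (3,6):dx=-4,dy=+3->D
  (3,7):dx=-5,dy=+14->D; (3,8):dx=+1,dy=+10->C; (3,9):dx=+3,dy=+13->C; (3,10):dx=-3,dy=+4->D
  (4,5):dx=-3,dy=-2->C; (4,6):dx=+2,dy=+5->C; (4,7):dx=+1,dy=+16->C; (4,8):dx=+7,dy=+12->C
  (4,9):dx=+9,dy=+15->C; (4,10):dx=+3,dy=+6->C; (5,6):dx=+5,dy=+7->C; (5,7):dx=+4,dy=+18->C
  (5,8):dx=+10,dy=+14->C; (5,9):dx=+12,dy=+17->C; (5,10):dx=+6,dy=+8->C; (6,7):dx=-1,dy=+11->D
  (6,8):dx=+5,dy=+7->C; (6,9):dx=+7,dy=+10->C; (6,10):dx=+1,dy=+1->C; (7,8):dx=+6,dy=-4->D
  (7,9):dx=+8,dy=-1->D; (7,10):dx=+2,dy=-10->D; (8,9):dx=+2,dy=+3->C; (8,10):dx=-4,dy=-6->C
  (9,10):dx=-6,dy=-9->C
Step 2: C = 33, D = 12, total pairs = 45.
Step 3: tau = (C - D)/(n(n-1)/2) = (33 - 12)/45 = 0.466667.
Step 4: Exact two-sided p-value (enumerate n! = 3628800 permutations of y under H0): p = 0.072550.
Step 5: alpha = 0.1. reject H0.

tau_b = 0.4667 (C=33, D=12), p = 0.072550, reject H0.


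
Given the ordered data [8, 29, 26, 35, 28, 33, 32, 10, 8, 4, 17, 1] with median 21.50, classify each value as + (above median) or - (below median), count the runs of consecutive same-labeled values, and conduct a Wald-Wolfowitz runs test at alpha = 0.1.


Step 1: Compute median = 21.50; label A = above, B = below.
Labels in order: BAAAAAABBBBB  (n_A = 6, n_B = 6)
Step 2: Count runs R = 3.
Step 3: Under H0 (random ordering), E[R] = 2*n_A*n_B/(n_A+n_B) + 1 = 2*6*6/12 + 1 = 7.0000.
        Var[R] = 2*n_A*n_B*(2*n_A*n_B - n_A - n_B) / ((n_A+n_B)^2 * (n_A+n_B-1)) = 4320/1584 = 2.7273.
        SD[R] = 1.6514.
Step 4: Continuity-corrected z = (R + 0.5 - E[R]) / SD[R] = (3 + 0.5 - 7.0000) / 1.6514 = -2.1194.
Step 5: Two-sided p-value via normal approximation = 2*(1 - Phi(|z|)) = 0.034060.
Step 6: alpha = 0.1. reject H0.

R = 3, z = -2.1194, p = 0.034060, reject H0.


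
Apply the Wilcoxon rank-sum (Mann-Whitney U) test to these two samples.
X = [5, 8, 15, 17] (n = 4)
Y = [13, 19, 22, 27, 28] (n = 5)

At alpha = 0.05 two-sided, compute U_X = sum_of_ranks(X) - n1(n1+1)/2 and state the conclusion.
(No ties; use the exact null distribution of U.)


Step 1: Combine and sort all 9 observations; assign midranks.
sorted (value, group): (5,X), (8,X), (13,Y), (15,X), (17,X), (19,Y), (22,Y), (27,Y), (28,Y)
ranks: 5->1, 8->2, 13->3, 15->4, 17->5, 19->6, 22->7, 27->8, 28->9
Step 2: Rank sum for X: R1 = 1 + 2 + 4 + 5 = 12.
Step 3: U_X = R1 - n1(n1+1)/2 = 12 - 4*5/2 = 12 - 10 = 2.
       U_Y = n1*n2 - U_X = 20 - 2 = 18.
Step 4: No ties, so the exact null distribution of U (based on enumerating the C(9,4) = 126 equally likely rank assignments) gives the two-sided p-value.
Step 5: p-value = 0.063492; compare to alpha = 0.05. fail to reject H0.

U_X = 2, p = 0.063492, fail to reject H0 at alpha = 0.05.


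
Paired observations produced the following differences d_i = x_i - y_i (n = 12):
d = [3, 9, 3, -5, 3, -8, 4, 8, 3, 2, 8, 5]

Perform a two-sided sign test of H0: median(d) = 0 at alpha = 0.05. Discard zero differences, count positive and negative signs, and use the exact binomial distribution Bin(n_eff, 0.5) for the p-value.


Step 1: Discard zero differences. Original n = 12; n_eff = number of nonzero differences = 12.
Nonzero differences (with sign): +3, +9, +3, -5, +3, -8, +4, +8, +3, +2, +8, +5
Step 2: Count signs: positive = 10, negative = 2.
Step 3: Under H0: P(positive) = 0.5, so the number of positives S ~ Bin(12, 0.5).
Step 4: Two-sided exact p-value = sum of Bin(12,0.5) probabilities at or below the observed probability = 0.038574.
Step 5: alpha = 0.05. reject H0.

n_eff = 12, pos = 10, neg = 2, p = 0.038574, reject H0.


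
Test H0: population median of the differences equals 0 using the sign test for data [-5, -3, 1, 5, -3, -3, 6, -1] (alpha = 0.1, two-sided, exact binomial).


Step 1: Discard zero differences. Original n = 8; n_eff = number of nonzero differences = 8.
Nonzero differences (with sign): -5, -3, +1, +5, -3, -3, +6, -1
Step 2: Count signs: positive = 3, negative = 5.
Step 3: Under H0: P(positive) = 0.5, so the number of positives S ~ Bin(8, 0.5).
Step 4: Two-sided exact p-value = sum of Bin(8,0.5) probabilities at or below the observed probability = 0.726562.
Step 5: alpha = 0.1. fail to reject H0.

n_eff = 8, pos = 3, neg = 5, p = 0.726562, fail to reject H0.


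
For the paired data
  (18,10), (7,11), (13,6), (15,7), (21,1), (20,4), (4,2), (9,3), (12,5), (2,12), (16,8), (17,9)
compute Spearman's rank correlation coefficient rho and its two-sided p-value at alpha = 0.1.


Step 1: Rank x and y separately (midranks; no ties here).
rank(x): 18->10, 7->3, 13->6, 15->7, 21->12, 20->11, 4->2, 9->4, 12->5, 2->1, 16->8, 17->9
rank(y): 10->10, 11->11, 6->6, 7->7, 1->1, 4->4, 2->2, 3->3, 5->5, 12->12, 8->8, 9->9
Step 2: d_i = R_x(i) - R_y(i); compute d_i^2.
  (10-10)^2=0, (3-11)^2=64, (6-6)^2=0, (7-7)^2=0, (12-1)^2=121, (11-4)^2=49, (2-2)^2=0, (4-3)^2=1, (5-5)^2=0, (1-12)^2=121, (8-8)^2=0, (9-9)^2=0
sum(d^2) = 356.
Step 3: rho = 1 - 6*356 / (12*(12^2 - 1)) = 1 - 2136/1716 = -0.244755.
Step 4: Under H0, t = rho * sqrt((n-2)/(1-rho^2)) = -0.7983 ~ t(10).
Step 5: Two-sided p-value from the t-distribution with 10 df = 0.443262.
Step 6: alpha = 0.1. fail to reject H0.

rho = -0.2448, p = 0.443262, fail to reject H0 at alpha = 0.1.


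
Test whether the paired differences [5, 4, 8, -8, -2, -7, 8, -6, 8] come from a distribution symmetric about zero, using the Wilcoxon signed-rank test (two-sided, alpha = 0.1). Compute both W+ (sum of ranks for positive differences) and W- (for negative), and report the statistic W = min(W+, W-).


Step 1: Drop any zero differences (none here) and take |d_i|.
|d| = [5, 4, 8, 8, 2, 7, 8, 6, 8]
Step 2: Midrank |d_i| (ties get averaged ranks).
ranks: |5|->3, |4|->2, |8|->7.5, |8|->7.5, |2|->1, |7|->5, |8|->7.5, |6|->4, |8|->7.5
Step 3: Attach original signs; sum ranks with positive sign and with negative sign.
W+ = 3 + 2 + 7.5 + 7.5 + 7.5 = 27.5
W- = 7.5 + 1 + 5 + 4 = 17.5
(Check: W+ + W- = 45 should equal n(n+1)/2 = 45.)
Step 4: Test statistic W = min(W+, W-) = 17.5.
Step 5: Ties in |d|, so use the tie-corrected normal approximation.
        E[W] = n(n+1)/4 = 9*10/4 = 22.5.
        Tie groups: |d|=8 (t=4); sum(t^3 - t) = 60.
        Var[W] = n(n+1)(2n+1)/24 - sum(t^3-t)/48 = 1710/24 - 60/48 = 70.
        z = (W - E[W]) / sqrt(Var[W]) = (17.5 - 22.5) / 8.3666 = -0.5976.
        Two-sided p = 2*Phi(z) = 0.550097.
Step 6: alpha = 0.1. fail to reject H0.

W+ = 27.5, W- = 17.5, W = min = 17.5, p = 0.550097, fail to reject H0.


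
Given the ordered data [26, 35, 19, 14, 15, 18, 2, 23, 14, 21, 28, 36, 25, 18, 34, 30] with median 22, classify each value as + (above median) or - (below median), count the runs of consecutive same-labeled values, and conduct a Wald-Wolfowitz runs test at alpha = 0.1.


Step 1: Compute median = 22; label A = above, B = below.
Labels in order: AABBBBBABBAAABAA  (n_A = 8, n_B = 8)
Step 2: Count runs R = 7.
Step 3: Under H0 (random ordering), E[R] = 2*n_A*n_B/(n_A+n_B) + 1 = 2*8*8/16 + 1 = 9.0000.
        Var[R] = 2*n_A*n_B*(2*n_A*n_B - n_A - n_B) / ((n_A+n_B)^2 * (n_A+n_B-1)) = 14336/3840 = 3.7333.
        SD[R] = 1.9322.
Step 4: Continuity-corrected z = (R + 0.5 - E[R]) / SD[R] = (7 + 0.5 - 9.0000) / 1.9322 = -0.7763.
Step 5: Two-sided p-value via normal approximation = 2*(1 - Phi(|z|)) = 0.437558.
Step 6: alpha = 0.1. fail to reject H0.

R = 7, z = -0.7763, p = 0.437558, fail to reject H0.


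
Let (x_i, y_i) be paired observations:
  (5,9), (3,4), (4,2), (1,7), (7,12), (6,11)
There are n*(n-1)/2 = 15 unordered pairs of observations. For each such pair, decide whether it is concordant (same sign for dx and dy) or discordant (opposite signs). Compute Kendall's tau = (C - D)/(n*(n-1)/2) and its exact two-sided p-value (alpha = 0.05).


Step 1: Enumerate the 15 unordered pairs (i,j) with i<j and classify each by sign(x_j-x_i) * sign(y_j-y_i).
  (1,2):dx=-2,dy=-5->C; (1,3):dx=-1,dy=-7->C; (1,4):dx=-4,dy=-2->C; (1,5):dx=+2,dy=+3->C
  (1,6):dx=+1,dy=+2->C; (2,3):dx=+1,dy=-2->D; (2,4):dx=-2,dy=+3->D; (2,5):dx=+4,dy=+8->C
  (2,6):dx=+3,dy=+7->C; (3,4):dx=-3,dy=+5->D; (3,5):dx=+3,dy=+10->C; (3,6):dx=+2,dy=+9->C
  (4,5):dx=+6,dy=+5->C; (4,6):dx=+5,dy=+4->C; (5,6):dx=-1,dy=-1->C
Step 2: C = 12, D = 3, total pairs = 15.
Step 3: tau = (C - D)/(n(n-1)/2) = (12 - 3)/15 = 0.600000.
Step 4: Exact two-sided p-value (enumerate n! = 720 permutations of y under H0): p = 0.136111.
Step 5: alpha = 0.05. fail to reject H0.

tau_b = 0.6000 (C=12, D=3), p = 0.136111, fail to reject H0.


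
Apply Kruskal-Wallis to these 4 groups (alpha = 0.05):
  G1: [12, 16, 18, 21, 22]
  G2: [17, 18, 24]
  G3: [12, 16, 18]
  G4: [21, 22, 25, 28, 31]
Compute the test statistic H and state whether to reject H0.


Step 1: Combine all N = 16 observations and assign midranks.
sorted (value, group, rank): (12,G1,1.5), (12,G3,1.5), (16,G1,3.5), (16,G3,3.5), (17,G2,5), (18,G1,7), (18,G2,7), (18,G3,7), (21,G1,9.5), (21,G4,9.5), (22,G1,11.5), (22,G4,11.5), (24,G2,13), (25,G4,14), (28,G4,15), (31,G4,16)
Step 2: Sum ranks within each group.
R_1 = 33 (n_1 = 5)
R_2 = 25 (n_2 = 3)
R_3 = 12 (n_3 = 3)
R_4 = 66 (n_4 = 5)
Step 3: H = 12/(N(N+1)) * sum(R_i^2/n_i) - 3(N+1)
     = 12/(16*17) * (33^2/5 + 25^2/3 + 12^2/3 + 66^2/5) - 3*17
     = 0.044118 * 1345.33 - 51
     = 8.352941.
Step 4: Ties present; correction factor C = 1 - 48/(16^3 - 16) = 0.988235. Corrected H = 8.352941 / 0.988235 = 8.452381.
Step 5: Under H0, H ~ chi^2(3); p-value = 0.037532.
Step 6: alpha = 0.05. reject H0.

H = 8.4524, df = 3, p = 0.037532, reject H0.


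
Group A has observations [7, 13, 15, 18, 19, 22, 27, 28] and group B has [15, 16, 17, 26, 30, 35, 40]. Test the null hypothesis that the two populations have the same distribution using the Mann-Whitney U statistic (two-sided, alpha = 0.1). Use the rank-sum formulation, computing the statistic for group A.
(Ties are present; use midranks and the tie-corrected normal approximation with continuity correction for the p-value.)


Step 1: Combine and sort all 15 observations; assign midranks.
sorted (value, group): (7,X), (13,X), (15,X), (15,Y), (16,Y), (17,Y), (18,X), (19,X), (22,X), (26,Y), (27,X), (28,X), (30,Y), (35,Y), (40,Y)
ranks: 7->1, 13->2, 15->3.5, 15->3.5, 16->5, 17->6, 18->7, 19->8, 22->9, 26->10, 27->11, 28->12, 30->13, 35->14, 40->15
Step 2: Rank sum for X: R1 = 1 + 2 + 3.5 + 7 + 8 + 9 + 11 + 12 = 53.5.
Step 3: U_X = R1 - n1(n1+1)/2 = 53.5 - 8*9/2 = 53.5 - 36 = 17.5.
       U_Y = n1*n2 - U_X = 56 - 17.5 = 38.5.
Step 4: Ties are present, so use the tie-corrected normal approximation (with continuity correction) for the p-value.
Step 5: p-value = 0.246738; compare to alpha = 0.1. fail to reject H0.

U_X = 17.5, p = 0.246738, fail to reject H0 at alpha = 0.1.
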